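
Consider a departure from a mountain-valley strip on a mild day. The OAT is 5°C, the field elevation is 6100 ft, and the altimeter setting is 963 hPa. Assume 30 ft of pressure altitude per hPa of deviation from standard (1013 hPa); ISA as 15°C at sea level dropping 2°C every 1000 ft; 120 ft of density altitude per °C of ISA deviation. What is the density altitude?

Pressure altitude = 6100 + (1013 − 963) × 30 = 6100 + (+1500) = 7600 ft.
ISA temperature at 7600 ft = 15 − 2 × (7600/1000) = -0.2°C.
ISA deviation = 5 − (-0.2) = +5.2°C.
Density altitude = 7600 + 120 × (5.2) = 8224 ft.

8224 ft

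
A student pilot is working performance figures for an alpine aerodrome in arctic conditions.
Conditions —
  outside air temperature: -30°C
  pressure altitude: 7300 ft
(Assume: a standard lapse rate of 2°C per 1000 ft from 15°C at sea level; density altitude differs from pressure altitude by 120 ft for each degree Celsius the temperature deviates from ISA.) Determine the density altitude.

ISA temperature at 7300 ft = 15 − 2 × (7300/1000) = 0.4°C.
ISA deviation = -30 − 0.4 = -30.4°C.
Density altitude = 7300 + 120 × (-30.4) = 7300 + (-3648) = 3652 ft.

3652 ft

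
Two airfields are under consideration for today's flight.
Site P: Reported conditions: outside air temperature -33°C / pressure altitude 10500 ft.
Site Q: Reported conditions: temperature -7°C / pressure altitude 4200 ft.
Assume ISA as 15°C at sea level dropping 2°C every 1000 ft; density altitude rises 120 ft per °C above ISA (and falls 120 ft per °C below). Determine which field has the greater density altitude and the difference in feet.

Site P by 4692 ft

Site P: ISA temp = -6°C, deviation -27°C, DA = 10500 + 120 × (-27) = 7260 ft.
Site Q: ISA temp = 6.6°C, deviation -13.6°C, DA = 4200 + 120 × (-13.6) = 2568 ft.
Site P is higher by 7260 − 2568 = 4692 ft.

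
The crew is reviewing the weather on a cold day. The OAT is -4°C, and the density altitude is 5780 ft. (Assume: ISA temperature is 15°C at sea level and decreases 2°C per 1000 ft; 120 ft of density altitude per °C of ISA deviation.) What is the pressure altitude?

DA = PA + 120 × (OAT − (15 − 2·PA/1000)) = PA + 120·OAT − 1800 + 0.24·PA = 1.24·PA + 120·OAT − 1800.
So 1.24·PA = 5780 − 120 × (-4) + 1800 = 8060.
PA = 8060 / 1.24 = 6500 ft.

6500 ft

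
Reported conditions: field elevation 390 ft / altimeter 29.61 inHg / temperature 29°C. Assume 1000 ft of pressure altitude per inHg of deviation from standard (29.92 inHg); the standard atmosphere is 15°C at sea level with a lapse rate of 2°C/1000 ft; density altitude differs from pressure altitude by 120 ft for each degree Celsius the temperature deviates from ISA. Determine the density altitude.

2548 ft

Pressure altitude = 390 + (29.92 − 29.61) × 1000 = 390 + (+310) = 700 ft.
ISA temperature at 700 ft = 15 − 2 × (700/1000) = 13.6°C.
ISA deviation = 29 − 13.6 = +15.4°C.
Density altitude = 700 + 120 × (15.4) = 2548 ft.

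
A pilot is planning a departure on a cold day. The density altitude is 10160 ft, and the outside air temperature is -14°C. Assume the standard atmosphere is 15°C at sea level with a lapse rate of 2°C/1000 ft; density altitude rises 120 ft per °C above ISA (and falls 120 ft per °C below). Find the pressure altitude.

11000 ft

DA = PA + 120 × (OAT − (15 − 2·PA/1000)) = PA + 120·OAT − 1800 + 0.24·PA = 1.24·PA + 120·OAT − 1800.
So 1.24·PA = 10160 − 120 × (-14) + 1800 = 13640.
PA = 13640 / 1.24 = 11000 ft.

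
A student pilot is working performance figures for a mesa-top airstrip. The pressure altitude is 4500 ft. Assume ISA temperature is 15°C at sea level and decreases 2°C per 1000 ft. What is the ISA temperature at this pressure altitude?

ISA temperature = 15 − 2 × (4500/1000) = 15 − 9 = 6°C.

6°C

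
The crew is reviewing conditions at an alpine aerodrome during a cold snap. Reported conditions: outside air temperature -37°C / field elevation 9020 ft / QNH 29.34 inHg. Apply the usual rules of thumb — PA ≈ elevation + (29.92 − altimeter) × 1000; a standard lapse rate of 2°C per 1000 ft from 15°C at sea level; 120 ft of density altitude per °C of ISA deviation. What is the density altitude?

Pressure altitude = 9020 + (29.92 − 29.34) × 1000 = 9020 + (+580) = 9600 ft.
ISA temperature at 9600 ft = 15 − 2 × (9600/1000) = -4.2°C.
ISA deviation = -37 − (-4.2) = -32.8°C.
Density altitude = 9600 + 120 × (-32.8) = 5664 ft.

5664 ft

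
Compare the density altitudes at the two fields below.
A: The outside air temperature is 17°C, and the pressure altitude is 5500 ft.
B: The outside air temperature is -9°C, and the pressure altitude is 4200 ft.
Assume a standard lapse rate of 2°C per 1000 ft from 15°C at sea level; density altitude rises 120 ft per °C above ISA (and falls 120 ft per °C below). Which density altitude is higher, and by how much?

A by 4732 ft

A: ISA temp = 4°C, deviation +13°C, DA = 5500 + 120 × 13 = 7060 ft.
B: ISA temp = 6.6°C, deviation -15.6°C, DA = 4200 + 120 × (-15.6) = 2328 ft.
A is higher by 7060 − 2328 = 4732 ft.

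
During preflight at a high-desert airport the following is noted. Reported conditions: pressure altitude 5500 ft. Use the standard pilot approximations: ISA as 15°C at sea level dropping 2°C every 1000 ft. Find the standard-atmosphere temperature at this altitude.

ISA temperature = 15 − 2 × (5500/1000) = 15 − 11 = 4°C.

4°C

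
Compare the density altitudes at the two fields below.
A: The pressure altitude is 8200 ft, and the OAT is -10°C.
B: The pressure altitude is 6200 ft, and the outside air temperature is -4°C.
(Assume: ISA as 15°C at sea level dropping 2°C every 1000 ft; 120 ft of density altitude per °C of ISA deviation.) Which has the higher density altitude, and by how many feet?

A: ISA temp = -1.4°C, deviation -8.6°C, DA = 8200 + 120 × (-8.6) = 7168 ft.
B: ISA temp = 2.6°C, deviation -6.6°C, DA = 6200 + 120 × (-6.6) = 5408 ft.
A is higher by 7168 − 5408 = 1760 ft.

A by 1760 ft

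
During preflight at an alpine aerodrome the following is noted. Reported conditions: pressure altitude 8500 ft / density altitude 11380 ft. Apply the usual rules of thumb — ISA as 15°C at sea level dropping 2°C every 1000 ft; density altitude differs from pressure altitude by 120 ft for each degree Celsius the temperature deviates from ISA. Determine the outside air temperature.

Density altitude − pressure altitude = 11380 − 8500 = +2880 ft.
At 120 ft/°C that is an ISA deviation of 2880/120 = +24°C.
ISA temperature at 8500 ft = 15 − 2 × (8500/1000) = -2°C.
OAT = ISA + deviation = -2 + (+24) = 22°C.

22°C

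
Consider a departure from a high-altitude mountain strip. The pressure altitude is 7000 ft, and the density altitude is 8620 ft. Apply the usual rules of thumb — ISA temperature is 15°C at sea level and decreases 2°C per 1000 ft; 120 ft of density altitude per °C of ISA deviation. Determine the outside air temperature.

14.5°C

Density altitude − pressure altitude = 8620 − 7000 = +1620 ft.
At 120 ft/°C that is an ISA deviation of 1620/120 = +13.5°C.
ISA temperature at 7000 ft = 15 − 2 × (7000/1000) = 1°C.
OAT = ISA + deviation = 1 + (+13.5) = 14.5°C.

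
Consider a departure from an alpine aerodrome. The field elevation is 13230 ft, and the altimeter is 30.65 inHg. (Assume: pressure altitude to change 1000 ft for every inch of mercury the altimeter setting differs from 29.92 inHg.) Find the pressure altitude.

Pressure correction = (29.92 − 30.65) × 1000 = -730 ft.
Pressure altitude = 13230 + (-730) = 12500 ft.

12500 ft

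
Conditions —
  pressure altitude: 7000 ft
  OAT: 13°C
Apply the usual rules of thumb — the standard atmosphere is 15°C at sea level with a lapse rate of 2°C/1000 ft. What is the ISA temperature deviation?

ISA temperature at 7000 ft = 15 − 2 × (7000/1000) = 1°C.
Deviation = OAT − ISA = 13 − 1 = +12°C.

ISA+12°C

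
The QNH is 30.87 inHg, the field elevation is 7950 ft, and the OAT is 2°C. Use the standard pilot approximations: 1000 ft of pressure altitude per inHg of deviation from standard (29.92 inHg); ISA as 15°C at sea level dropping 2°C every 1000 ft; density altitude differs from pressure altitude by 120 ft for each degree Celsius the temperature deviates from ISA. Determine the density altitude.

Pressure altitude = 7950 + (29.92 − 30.87) × 1000 = 7950 + (-950) = 7000 ft.
ISA temperature at 7000 ft = 15 − 2 × (7000/1000) = 1°C.
ISA deviation = 2 − 1 = +1°C.
Density altitude = 7000 + 120 × (1) = 7120 ft.

7120 ft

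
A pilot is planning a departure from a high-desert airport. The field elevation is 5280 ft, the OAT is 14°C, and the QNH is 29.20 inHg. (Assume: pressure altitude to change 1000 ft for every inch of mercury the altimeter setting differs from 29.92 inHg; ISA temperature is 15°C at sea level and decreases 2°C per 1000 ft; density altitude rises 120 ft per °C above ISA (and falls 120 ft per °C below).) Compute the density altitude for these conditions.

Pressure altitude = 5280 + (29.92 − 29.20) × 1000 = 5280 + (+720) = 6000 ft.
ISA temperature at 6000 ft = 15 − 2 × (6000/1000) = 3°C.
ISA deviation = 14 − 3 = +11°C.
Density altitude = 6000 + 120 × (11) = 7320 ft.

7320 ft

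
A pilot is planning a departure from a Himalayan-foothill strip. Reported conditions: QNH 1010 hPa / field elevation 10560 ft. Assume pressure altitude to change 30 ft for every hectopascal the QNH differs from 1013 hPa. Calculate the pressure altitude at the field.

10650 ft

Pressure correction = (1013 − 1010) × 30 = +90 ft.
Pressure altitude = 10560 + (+90) = 10650 ft.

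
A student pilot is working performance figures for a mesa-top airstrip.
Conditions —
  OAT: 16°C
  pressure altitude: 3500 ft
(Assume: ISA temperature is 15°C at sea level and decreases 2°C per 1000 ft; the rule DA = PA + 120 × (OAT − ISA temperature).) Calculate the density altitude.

4460 ft

ISA temperature at 3500 ft = 15 − 2 × (3500/1000) = 8°C.
ISA deviation = 16 − 8 = +8°C.
Density altitude = 3500 + 120 × (8) = 3500 + (+960) = 4460 ft.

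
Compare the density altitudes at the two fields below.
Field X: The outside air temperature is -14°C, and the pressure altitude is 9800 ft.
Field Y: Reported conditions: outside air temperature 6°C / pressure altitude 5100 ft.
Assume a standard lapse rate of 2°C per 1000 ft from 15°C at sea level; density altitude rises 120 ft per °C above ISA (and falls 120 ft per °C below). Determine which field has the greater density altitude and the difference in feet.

Field X by 3428 ft

Field X: ISA temp = -4.6°C, deviation -9.4°C, DA = 9800 + 120 × (-9.4) = 8672 ft.
Field Y: ISA temp = 4.8°C, deviation +1.2°C, DA = 5100 + 120 × 1.2 = 5244 ft.
Field X is higher by 8672 − 5244 = 3428 ft.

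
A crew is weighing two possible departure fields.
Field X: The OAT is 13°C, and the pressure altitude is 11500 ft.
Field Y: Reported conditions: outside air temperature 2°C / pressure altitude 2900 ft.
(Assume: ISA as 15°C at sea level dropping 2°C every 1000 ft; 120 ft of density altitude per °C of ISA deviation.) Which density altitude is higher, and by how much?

Field X: ISA temp = -8°C, deviation +21°C, DA = 11500 + 120 × 21 = 14020 ft.
Field Y: ISA temp = 9.2°C, deviation -7.2°C, DA = 2900 + 120 × (-7.2) = 2036 ft.
Field X is higher by 14020 − 2036 = 11984 ft.

Field X by 11984 ft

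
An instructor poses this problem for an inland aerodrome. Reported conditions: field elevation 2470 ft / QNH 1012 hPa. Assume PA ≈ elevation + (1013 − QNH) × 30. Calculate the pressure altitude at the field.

Pressure correction = (1013 − 1012) × 30 = +30 ft.
Pressure altitude = 2470 + (+30) = 2500 ft.

2500 ft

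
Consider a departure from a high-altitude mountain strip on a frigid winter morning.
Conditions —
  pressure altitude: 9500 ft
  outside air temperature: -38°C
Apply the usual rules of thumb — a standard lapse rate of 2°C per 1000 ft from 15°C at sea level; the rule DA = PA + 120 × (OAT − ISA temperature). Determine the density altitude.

5420 ft

ISA temperature at 9500 ft = 15 − 2 × (9500/1000) = -4°C.
ISA deviation = -38 − (-4) = -34°C.
Density altitude = 9500 + 120 × (-34) = 9500 + (-4080) = 5420 ft.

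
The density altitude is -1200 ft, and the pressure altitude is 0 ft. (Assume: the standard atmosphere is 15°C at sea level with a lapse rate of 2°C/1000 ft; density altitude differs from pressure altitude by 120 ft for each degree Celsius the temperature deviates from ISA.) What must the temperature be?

5°C

Density altitude − pressure altitude = -1200 − 0 = -1200 ft.
At 120 ft/°C that is an ISA deviation of -1200/120 = -10°C.
ISA temperature at 0 ft = 15 − 2 × (0/1000) = 15°C.
OAT = ISA + deviation = 15 + (-10) = 5°C.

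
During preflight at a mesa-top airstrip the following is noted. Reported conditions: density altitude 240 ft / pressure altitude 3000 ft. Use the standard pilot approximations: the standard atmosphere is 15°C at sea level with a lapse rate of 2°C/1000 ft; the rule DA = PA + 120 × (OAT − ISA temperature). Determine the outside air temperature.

Density altitude − pressure altitude = 240 − 3000 = -2760 ft.
At 120 ft/°C that is an ISA deviation of -2760/120 = -23°C.
ISA temperature at 3000 ft = 15 − 2 × (3000/1000) = 9°C.
OAT = ISA + deviation = 9 + (-23) = -14°C.

-14°C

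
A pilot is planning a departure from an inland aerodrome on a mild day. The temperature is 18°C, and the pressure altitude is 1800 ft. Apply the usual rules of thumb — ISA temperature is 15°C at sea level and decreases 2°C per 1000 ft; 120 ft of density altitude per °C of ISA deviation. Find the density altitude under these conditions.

2592 ft

ISA temperature at 1800 ft = 15 − 2 × (1800/1000) = 11.4°C.
ISA deviation = 18 − 11.4 = +6.6°C.
Density altitude = 1800 + 120 × (6.6) = 1800 + (+792) = 2592 ft.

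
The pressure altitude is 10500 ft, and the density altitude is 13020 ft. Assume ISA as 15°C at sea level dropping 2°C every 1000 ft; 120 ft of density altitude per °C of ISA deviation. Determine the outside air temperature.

Density altitude − pressure altitude = 13020 − 10500 = +2520 ft.
At 120 ft/°C that is an ISA deviation of 2520/120 = +21°C.
ISA temperature at 10500 ft = 15 − 2 × (10500/1000) = -6°C.
OAT = ISA + deviation = -6 + (+21) = 15°C.

15°C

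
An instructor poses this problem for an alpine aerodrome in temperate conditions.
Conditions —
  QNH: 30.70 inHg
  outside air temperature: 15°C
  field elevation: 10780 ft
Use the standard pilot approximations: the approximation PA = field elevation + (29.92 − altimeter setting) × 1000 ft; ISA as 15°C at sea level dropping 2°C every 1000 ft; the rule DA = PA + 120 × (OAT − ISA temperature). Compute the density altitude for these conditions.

12400 ft

Pressure altitude = 10780 + (29.92 − 30.70) × 1000 = 10780 + (-780) = 10000 ft.
ISA temperature at 10000 ft = 15 − 2 × (10000/1000) = -5°C.
ISA deviation = 15 − (-5) = +20°C.
Density altitude = 10000 + 120 × (20) = 12400 ft.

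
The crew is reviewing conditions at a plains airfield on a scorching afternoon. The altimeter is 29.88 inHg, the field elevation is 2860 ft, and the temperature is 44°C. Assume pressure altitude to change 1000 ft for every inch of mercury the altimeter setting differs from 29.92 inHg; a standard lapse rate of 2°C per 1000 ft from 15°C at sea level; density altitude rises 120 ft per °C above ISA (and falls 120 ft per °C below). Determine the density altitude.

7076 ft

Pressure altitude = 2860 + (29.92 − 29.88) × 1000 = 2860 + (+40) = 2900 ft.
ISA temperature at 2900 ft = 15 − 2 × (2900/1000) = 9.2°C.
ISA deviation = 44 − 9.2 = +34.8°C.
Density altitude = 2900 + 120 × (34.8) = 7076 ft.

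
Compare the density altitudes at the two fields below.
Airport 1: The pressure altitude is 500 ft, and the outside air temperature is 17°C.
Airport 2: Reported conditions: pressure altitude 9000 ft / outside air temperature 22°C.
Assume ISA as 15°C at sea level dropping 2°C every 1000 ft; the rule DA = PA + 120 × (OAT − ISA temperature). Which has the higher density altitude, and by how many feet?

Airport 2 by 11140 ft

Airport 1: ISA temp = 14°C, deviation +3°C, DA = 500 + 120 × 3 = 860 ft.
Airport 2: ISA temp = -3°C, deviation +25°C, DA = 9000 + 120 × 25 = 12000 ft.
Airport 2 is higher by 12000 − 860 = 11140 ft.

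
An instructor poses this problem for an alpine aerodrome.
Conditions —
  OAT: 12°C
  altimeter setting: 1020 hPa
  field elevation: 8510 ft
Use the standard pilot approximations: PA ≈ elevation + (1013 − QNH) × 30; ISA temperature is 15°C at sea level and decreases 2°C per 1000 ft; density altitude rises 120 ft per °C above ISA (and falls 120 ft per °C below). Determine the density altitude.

9932 ft

Pressure altitude = 8510 + (1013 − 1020) × 30 = 8510 + (-210) = 8300 ft.
ISA temperature at 8300 ft = 15 − 2 × (8300/1000) = -1.6°C.
ISA deviation = 12 − (-1.6) = +13.6°C.
Density altitude = 8300 + 120 × (13.6) = 9932 ft.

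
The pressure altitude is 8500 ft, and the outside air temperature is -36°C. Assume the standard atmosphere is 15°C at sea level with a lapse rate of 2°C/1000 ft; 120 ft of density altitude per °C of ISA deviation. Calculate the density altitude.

ISA temperature at 8500 ft = 15 − 2 × (8500/1000) = -2°C.
ISA deviation = -36 − (-2) = -34°C.
Density altitude = 8500 + 120 × (-34) = 8500 + (-4080) = 4420 ft.

4420 ft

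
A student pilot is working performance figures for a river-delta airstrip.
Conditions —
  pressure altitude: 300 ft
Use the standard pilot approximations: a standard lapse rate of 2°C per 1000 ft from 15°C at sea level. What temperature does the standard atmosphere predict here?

ISA temperature = 15 − 2 × (300/1000) = 15 − 0.6 = 14.4°C.

14.4°C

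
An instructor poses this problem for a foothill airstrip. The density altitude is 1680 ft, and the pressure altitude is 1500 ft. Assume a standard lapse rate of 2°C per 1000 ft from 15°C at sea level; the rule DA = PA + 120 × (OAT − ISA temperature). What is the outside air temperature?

Density altitude − pressure altitude = 1680 − 1500 = +180 ft.
At 120 ft/°C that is an ISA deviation of 180/120 = +1.5°C.
ISA temperature at 1500 ft = 15 − 2 × (1500/1000) = 12°C.
OAT = ISA + deviation = 12 + (+1.5) = 13.5°C.

13.5°C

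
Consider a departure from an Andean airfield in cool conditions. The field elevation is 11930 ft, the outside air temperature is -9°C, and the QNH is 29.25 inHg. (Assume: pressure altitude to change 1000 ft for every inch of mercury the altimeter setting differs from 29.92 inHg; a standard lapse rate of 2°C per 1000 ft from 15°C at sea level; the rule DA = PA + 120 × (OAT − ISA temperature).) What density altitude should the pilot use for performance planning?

Pressure altitude = 11930 + (29.92 − 29.25) × 1000 = 11930 + (+670) = 12600 ft.
ISA temperature at 12600 ft = 15 − 2 × (12600/1000) = -10.2°C.
ISA deviation = -9 − (-10.2) = +1.2°C.
Density altitude = 12600 + 120 × (1.2) = 12744 ft.

12744 ft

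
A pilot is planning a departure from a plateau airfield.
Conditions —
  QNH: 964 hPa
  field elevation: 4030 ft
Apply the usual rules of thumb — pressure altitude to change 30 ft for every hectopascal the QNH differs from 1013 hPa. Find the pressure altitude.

Pressure correction = (1013 − 964) × 30 = +1470 ft.
Pressure altitude = 4030 + (+1470) = 5500 ft.

5500 ft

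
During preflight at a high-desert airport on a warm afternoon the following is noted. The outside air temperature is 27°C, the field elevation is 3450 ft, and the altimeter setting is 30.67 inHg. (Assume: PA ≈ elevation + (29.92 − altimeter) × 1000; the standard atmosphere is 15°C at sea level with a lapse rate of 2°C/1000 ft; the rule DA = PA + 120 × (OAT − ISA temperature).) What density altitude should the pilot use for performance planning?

4788 ft

Pressure altitude = 3450 + (29.92 − 30.67) × 1000 = 3450 + (-750) = 2700 ft.
ISA temperature at 2700 ft = 15 − 2 × (2700/1000) = 9.6°C.
ISA deviation = 27 − 9.6 = +17.4°C.
Density altitude = 2700 + 120 × (17.4) = 4788 ft.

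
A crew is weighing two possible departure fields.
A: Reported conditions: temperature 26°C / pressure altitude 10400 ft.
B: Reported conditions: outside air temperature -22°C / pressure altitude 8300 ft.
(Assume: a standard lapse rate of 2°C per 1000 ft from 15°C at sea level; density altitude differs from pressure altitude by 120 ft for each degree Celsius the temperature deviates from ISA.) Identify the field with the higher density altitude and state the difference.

A: ISA temp = -5.8°C, deviation +31.8°C, DA = 10400 + 120 × 31.8 = 14216 ft.
B: ISA temp = -1.6°C, deviation -20.4°C, DA = 8300 + 120 × (-20.4) = 5852 ft.
A is higher by 14216 − 5852 = 8364 ft.

A by 8364 ft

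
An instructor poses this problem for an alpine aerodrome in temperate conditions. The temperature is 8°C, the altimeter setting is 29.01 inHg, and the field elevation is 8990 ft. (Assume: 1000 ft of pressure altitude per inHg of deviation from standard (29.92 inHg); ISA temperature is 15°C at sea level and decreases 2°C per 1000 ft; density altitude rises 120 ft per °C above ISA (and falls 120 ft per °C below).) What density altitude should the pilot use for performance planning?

Pressure altitude = 8990 + (29.92 − 29.01) × 1000 = 8990 + (+910) = 9900 ft.
ISA temperature at 9900 ft = 15 − 2 × (9900/1000) = -4.8°C.
ISA deviation = 8 − (-4.8) = +12.8°C.
Density altitude = 9900 + 120 × (12.8) = 11436 ft.

11436 ft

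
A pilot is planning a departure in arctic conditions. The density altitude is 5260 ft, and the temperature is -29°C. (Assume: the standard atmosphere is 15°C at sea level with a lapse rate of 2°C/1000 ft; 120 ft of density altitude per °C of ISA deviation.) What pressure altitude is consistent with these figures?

DA = PA + 120 × (OAT − (15 − 2·PA/1000)) = PA + 120·OAT − 1800 + 0.24·PA = 1.24·PA + 120·OAT − 1800.
So 1.24·PA = 5260 − 120 × (-29) + 1800 = 10540.
PA = 10540 / 1.24 = 8500 ft.

8500 ft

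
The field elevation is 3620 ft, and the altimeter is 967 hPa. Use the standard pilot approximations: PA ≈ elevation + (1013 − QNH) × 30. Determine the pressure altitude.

Pressure correction = (1013 − 967) × 30 = +1380 ft.
Pressure altitude = 3620 + (+1380) = 5000 ft.

5000 ft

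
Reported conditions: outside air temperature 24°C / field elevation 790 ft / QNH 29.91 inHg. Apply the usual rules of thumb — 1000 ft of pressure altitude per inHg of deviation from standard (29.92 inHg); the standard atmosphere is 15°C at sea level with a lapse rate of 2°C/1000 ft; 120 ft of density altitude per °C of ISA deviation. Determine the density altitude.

2072 ft

Pressure altitude = 790 + (29.92 − 29.91) × 1000 = 790 + (+10) = 800 ft.
ISA temperature at 800 ft = 15 − 2 × (800/1000) = 13.4°C.
ISA deviation = 24 − 13.4 = +10.6°C.
Density altitude = 800 + 120 × (10.6) = 2072 ft.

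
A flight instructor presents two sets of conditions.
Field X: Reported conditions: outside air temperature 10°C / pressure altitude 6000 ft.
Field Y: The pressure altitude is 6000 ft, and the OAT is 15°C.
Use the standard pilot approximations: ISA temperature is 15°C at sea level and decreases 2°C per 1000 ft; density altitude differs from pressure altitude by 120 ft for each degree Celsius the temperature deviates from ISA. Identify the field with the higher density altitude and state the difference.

Field Y by 600 ft

Field X: ISA temp = 3°C, deviation +7°C, DA = 6000 + 120 × 7 = 6840 ft.
Field Y: ISA temp = 3°C, deviation +12°C, DA = 6000 + 120 × 12 = 7440 ft.
Field Y is higher by 7440 − 6840 = 600 ft.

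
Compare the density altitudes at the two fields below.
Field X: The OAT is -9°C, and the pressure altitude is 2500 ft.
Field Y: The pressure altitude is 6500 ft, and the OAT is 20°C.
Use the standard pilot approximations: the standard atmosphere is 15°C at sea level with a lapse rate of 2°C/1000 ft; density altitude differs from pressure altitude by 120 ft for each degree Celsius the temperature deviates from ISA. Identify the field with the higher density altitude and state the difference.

Field Y by 8440 ft

Field X: ISA temp = 10°C, deviation -19°C, DA = 2500 + 120 × (-19) = 220 ft.
Field Y: ISA temp = 2°C, deviation +18°C, DA = 6500 + 120 × 18 = 8660 ft.
Field Y is higher by 8660 − 220 = 8440 ft.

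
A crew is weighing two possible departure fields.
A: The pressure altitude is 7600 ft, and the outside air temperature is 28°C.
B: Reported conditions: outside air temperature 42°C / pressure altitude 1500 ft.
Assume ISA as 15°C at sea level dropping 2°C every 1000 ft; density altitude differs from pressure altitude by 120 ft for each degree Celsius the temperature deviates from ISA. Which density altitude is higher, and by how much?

A by 5884 ft

A: ISA temp = -0.2°C, deviation +28.2°C, DA = 7600 + 120 × 28.2 = 10984 ft.
B: ISA temp = 12°C, deviation +30°C, DA = 1500 + 120 × 30 = 5100 ft.
A is higher by 10984 − 5100 = 5884 ft.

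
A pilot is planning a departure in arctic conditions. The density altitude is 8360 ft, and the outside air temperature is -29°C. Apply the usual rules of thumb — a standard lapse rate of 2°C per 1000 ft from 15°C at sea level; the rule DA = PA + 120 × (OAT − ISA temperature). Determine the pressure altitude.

DA = PA + 120 × (OAT − (15 − 2·PA/1000)) = PA + 120·OAT − 1800 + 0.24·PA = 1.24·PA + 120·OAT − 1800.
So 1.24·PA = 8360 − 120 × (-29) + 1800 = 13640.
PA = 13640 / 1.24 = 11000 ft.

11000 ft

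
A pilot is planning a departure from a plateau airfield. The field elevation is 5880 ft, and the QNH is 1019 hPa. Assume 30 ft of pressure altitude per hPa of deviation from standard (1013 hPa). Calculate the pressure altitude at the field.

5700 ft

Pressure correction = (1013 − 1019) × 30 = -180 ft.
Pressure altitude = 5880 + (-180) = 5700 ft.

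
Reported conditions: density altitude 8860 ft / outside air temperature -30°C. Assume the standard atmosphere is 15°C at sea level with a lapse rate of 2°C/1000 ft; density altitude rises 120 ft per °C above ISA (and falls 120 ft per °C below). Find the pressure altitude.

DA = PA + 120 × (OAT − (15 − 2·PA/1000)) = PA + 120·OAT − 1800 + 0.24·PA = 1.24·PA + 120·OAT − 1800.
So 1.24·PA = 8860 − 120 × (-30) + 1800 = 14260.
PA = 14260 / 1.24 = 11500 ft.

11500 ft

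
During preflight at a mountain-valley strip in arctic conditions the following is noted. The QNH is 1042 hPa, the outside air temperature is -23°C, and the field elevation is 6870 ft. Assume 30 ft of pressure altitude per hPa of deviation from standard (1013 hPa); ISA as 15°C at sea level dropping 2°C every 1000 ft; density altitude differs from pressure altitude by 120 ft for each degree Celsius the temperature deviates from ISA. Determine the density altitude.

2880 ft

Pressure altitude = 6870 + (1013 − 1042) × 30 = 6870 + (-870) = 6000 ft.
ISA temperature at 6000 ft = 15 − 2 × (6000/1000) = 3°C.
ISA deviation = -23 − 3 = -26°C.
Density altitude = 6000 + 120 × (-26) = 2880 ft.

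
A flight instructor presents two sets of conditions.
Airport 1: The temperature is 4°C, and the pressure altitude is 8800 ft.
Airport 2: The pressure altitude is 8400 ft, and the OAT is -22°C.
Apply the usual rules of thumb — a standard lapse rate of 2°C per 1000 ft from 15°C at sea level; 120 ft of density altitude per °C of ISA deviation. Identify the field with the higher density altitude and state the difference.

Airport 1: ISA temp = -2.6°C, deviation +6.6°C, DA = 8800 + 120 × 6.6 = 9592 ft.
Airport 2: ISA temp = -1.8°C, deviation -20.2°C, DA = 8400 + 120 × (-20.2) = 5976 ft.
Airport 1 is higher by 9592 − 5976 = 3616 ft.

Airport 1 by 3616 ft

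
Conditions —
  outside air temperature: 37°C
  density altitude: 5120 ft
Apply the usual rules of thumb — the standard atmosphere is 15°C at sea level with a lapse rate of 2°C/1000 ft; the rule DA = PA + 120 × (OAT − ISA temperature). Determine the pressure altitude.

2000 ft

DA = PA + 120 × (OAT − (15 − 2·PA/1000)) = PA + 120·OAT − 1800 + 0.24·PA = 1.24·PA + 120·OAT − 1800.
So 1.24·PA = 5120 − 120 × 37 + 1800 = 2480.
PA = 2480 / 1.24 = 2000 ft.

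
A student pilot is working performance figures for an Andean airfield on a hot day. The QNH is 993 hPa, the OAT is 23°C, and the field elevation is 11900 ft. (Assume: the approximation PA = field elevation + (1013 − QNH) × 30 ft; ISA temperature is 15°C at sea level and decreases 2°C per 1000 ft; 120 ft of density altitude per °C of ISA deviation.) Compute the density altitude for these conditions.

16460 ft

Pressure altitude = 11900 + (1013 − 993) × 30 = 11900 + (+600) = 12500 ft.
ISA temperature at 12500 ft = 15 − 2 × (12500/1000) = -10°C.
ISA deviation = 23 − (-10) = +33°C.
Density altitude = 12500 + 120 × (33) = 16460 ft.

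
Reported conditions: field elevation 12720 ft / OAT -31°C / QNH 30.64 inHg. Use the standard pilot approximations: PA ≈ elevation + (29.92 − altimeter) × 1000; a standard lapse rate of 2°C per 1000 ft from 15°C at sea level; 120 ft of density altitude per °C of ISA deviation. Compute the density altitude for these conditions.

9360 ft

Pressure altitude = 12720 + (29.92 − 30.64) × 1000 = 12720 + (-720) = 12000 ft.
ISA temperature at 12000 ft = 15 − 2 × (12000/1000) = -9°C.
ISA deviation = -31 − (-9) = -22°C.
Density altitude = 12000 + 120 × (-22) = 9360 ft.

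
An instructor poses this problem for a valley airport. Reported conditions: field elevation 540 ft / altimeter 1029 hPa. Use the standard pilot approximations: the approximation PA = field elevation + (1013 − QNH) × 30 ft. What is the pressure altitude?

60 ft

Pressure correction = (1013 − 1029) × 30 = -480 ft.
Pressure altitude = 540 + (-480) = 60 ft.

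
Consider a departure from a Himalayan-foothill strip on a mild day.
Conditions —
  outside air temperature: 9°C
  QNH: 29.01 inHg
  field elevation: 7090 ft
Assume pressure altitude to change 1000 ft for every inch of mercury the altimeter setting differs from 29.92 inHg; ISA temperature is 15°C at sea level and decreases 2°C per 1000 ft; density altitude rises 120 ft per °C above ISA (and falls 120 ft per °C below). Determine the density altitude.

9200 ft

Pressure altitude = 7090 + (29.92 − 29.01) × 1000 = 7090 + (+910) = 8000 ft.
ISA temperature at 8000 ft = 15 − 2 × (8000/1000) = -1°C.
ISA deviation = 9 − (-1) = +10°C.
Density altitude = 8000 + 120 × (10) = 9200 ft.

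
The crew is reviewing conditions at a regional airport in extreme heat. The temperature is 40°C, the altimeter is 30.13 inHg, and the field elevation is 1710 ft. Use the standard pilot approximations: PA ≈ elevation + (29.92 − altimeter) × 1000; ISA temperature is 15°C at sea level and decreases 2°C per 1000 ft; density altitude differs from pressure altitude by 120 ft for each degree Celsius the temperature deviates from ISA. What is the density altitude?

Pressure altitude = 1710 + (29.92 − 30.13) × 1000 = 1710 + (-210) = 1500 ft.
ISA temperature at 1500 ft = 15 − 2 × (1500/1000) = 12°C.
ISA deviation = 40 − 12 = +28°C.
Density altitude = 1500 + 120 × (28) = 4860 ft.

4860 ft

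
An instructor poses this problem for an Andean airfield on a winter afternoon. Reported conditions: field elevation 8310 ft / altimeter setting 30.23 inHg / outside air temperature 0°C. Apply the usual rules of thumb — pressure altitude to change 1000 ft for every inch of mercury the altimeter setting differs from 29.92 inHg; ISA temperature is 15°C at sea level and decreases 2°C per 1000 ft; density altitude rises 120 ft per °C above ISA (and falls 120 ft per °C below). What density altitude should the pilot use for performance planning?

8120 ft

Pressure altitude = 8310 + (29.92 − 30.23) × 1000 = 8310 + (-310) = 8000 ft.
ISA temperature at 8000 ft = 15 − 2 × (8000/1000) = -1°C.
ISA deviation = 0 − (-1) = +1°C.
Density altitude = 8000 + 120 × (1) = 8120 ft.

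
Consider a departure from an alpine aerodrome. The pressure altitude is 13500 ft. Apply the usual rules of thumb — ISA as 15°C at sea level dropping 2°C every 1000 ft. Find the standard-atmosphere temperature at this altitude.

ISA temperature = 15 − 2 × (13500/1000) = 15 − 27 = -12°C.

-12°C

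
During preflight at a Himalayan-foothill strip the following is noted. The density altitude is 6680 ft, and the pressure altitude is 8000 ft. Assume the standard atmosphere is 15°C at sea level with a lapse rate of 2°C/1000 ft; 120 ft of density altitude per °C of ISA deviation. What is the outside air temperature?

Density altitude − pressure altitude = 6680 − 8000 = -1320 ft.
At 120 ft/°C that is an ISA deviation of -1320/120 = -11°C.
ISA temperature at 8000 ft = 15 − 2 × (8000/1000) = -1°C.
OAT = ISA + deviation = -1 + (-11) = -12°C.

-12°C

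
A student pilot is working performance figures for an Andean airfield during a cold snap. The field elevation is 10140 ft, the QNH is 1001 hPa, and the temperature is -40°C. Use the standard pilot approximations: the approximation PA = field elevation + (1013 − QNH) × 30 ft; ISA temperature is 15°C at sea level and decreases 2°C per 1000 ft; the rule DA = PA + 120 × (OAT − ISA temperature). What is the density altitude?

6420 ft

Pressure altitude = 10140 + (1013 − 1001) × 30 = 10140 + (+360) = 10500 ft.
ISA temperature at 10500 ft = 15 − 2 × (10500/1000) = -6°C.
ISA deviation = -40 − (-6) = -34°C.
Density altitude = 10500 + 120 × (-34) = 6420 ft.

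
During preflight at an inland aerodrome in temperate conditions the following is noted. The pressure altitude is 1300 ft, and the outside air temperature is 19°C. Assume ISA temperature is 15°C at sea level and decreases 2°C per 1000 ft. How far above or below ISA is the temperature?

ISA+6.6°C

ISA temperature at 1300 ft = 15 − 2 × (1300/1000) = 12.4°C.
Deviation = OAT − ISA = 19 − 12.4 = +6.6°C.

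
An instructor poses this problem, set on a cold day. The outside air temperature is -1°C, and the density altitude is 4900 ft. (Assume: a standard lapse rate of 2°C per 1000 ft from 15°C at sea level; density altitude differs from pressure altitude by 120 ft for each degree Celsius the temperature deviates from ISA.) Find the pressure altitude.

DA = PA + 120 × (OAT − (15 − 2·PA/1000)) = PA + 120·OAT − 1800 + 0.24·PA = 1.24·PA + 120·OAT − 1800.
So 1.24·PA = 4900 − 120 × (-1) + 1800 = 6820.
PA = 6820 / 1.24 = 5500 ft.

5500 ft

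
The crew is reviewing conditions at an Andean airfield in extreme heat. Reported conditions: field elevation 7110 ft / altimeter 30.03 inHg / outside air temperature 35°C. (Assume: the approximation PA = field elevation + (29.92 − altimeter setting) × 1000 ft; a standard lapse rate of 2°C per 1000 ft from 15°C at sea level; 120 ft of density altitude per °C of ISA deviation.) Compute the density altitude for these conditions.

11080 ft

Pressure altitude = 7110 + (29.92 − 30.03) × 1000 = 7110 + (-110) = 7000 ft.
ISA temperature at 7000 ft = 15 − 2 × (7000/1000) = 1°C.
ISA deviation = 35 − 1 = +34°C.
Density altitude = 7000 + 120 × (34) = 11080 ft.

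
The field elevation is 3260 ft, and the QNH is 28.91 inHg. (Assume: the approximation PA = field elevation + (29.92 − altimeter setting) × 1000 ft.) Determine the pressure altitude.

4270 ft

Pressure correction = (29.92 − 28.91) × 1000 = +1010 ft.
Pressure altitude = 3260 + (+1010) = 4270 ft.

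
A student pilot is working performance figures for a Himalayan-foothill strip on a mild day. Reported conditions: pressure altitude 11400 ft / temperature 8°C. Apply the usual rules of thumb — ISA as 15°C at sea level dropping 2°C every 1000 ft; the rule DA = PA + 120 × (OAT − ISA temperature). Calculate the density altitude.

13296 ft

ISA temperature at 11400 ft = 15 − 2 × (11400/1000) = -7.8°C.
ISA deviation = 8 − (-7.8) = +15.8°C.
Density altitude = 11400 + 120 × (15.8) = 11400 + (+1896) = 13296 ft.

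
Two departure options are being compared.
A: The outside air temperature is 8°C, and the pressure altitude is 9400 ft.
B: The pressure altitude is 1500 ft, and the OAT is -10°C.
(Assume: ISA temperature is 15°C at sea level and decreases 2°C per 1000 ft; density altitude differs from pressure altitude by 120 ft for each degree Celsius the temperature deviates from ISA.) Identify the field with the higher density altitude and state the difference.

A: ISA temp = -3.8°C, deviation +11.8°C, DA = 9400 + 120 × 11.8 = 10816 ft.
B: ISA temp = 12°C, deviation -22°C, DA = 1500 + 120 × (-22) = -1140 ft.
A is higher by 10816 − (-1140) = 11956 ft.

A by 11956 ft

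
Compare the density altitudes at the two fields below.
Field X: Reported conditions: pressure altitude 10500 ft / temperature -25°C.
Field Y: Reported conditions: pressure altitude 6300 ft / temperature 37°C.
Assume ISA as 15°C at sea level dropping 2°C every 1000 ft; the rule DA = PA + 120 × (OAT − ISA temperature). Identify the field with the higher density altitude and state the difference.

Field X: ISA temp = -6°C, deviation -19°C, DA = 10500 + 120 × (-19) = 8220 ft.
Field Y: ISA temp = 2.4°C, deviation +34.6°C, DA = 6300 + 120 × 34.6 = 10452 ft.
Field Y is higher by 10452 − 8220 = 2232 ft.

Field Y by 2232 ft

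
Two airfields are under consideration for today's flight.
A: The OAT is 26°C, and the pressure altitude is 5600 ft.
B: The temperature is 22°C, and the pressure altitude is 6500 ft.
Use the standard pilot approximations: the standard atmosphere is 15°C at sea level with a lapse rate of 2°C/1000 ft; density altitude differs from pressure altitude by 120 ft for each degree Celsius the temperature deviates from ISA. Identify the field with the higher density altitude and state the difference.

A: ISA temp = 3.8°C, deviation +22.2°C, DA = 5600 + 120 × 22.2 = 8264 ft.
B: ISA temp = 2°C, deviation +20°C, DA = 6500 + 120 × 20 = 8900 ft.
B is higher by 8900 − 8264 = 636 ft.

B by 636 ft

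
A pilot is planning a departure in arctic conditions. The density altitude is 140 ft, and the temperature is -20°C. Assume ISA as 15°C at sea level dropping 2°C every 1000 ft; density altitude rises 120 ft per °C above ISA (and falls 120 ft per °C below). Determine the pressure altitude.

DA = PA + 120 × (OAT − (15 − 2·PA/1000)) = PA + 120·OAT − 1800 + 0.24·PA = 1.24·PA + 120·OAT − 1800.
So 1.24·PA = 140 − 120 × (-20) + 1800 = 4340.
PA = 4340 / 1.24 = 3500 ft.

3500 ft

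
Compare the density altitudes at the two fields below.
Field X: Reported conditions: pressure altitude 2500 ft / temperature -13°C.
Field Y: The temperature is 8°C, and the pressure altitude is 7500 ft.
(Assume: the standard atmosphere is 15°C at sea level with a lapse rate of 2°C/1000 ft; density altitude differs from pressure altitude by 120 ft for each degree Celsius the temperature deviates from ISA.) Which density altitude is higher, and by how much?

Field X: ISA temp = 10°C, deviation -23°C, DA = 2500 + 120 × (-23) = -260 ft.
Field Y: ISA temp = 0°C, deviation +8°C, DA = 7500 + 120 × 8 = 8460 ft.
Field Y is higher by 8460 − (-260) = 8720 ft.

Field Y by 8720 ft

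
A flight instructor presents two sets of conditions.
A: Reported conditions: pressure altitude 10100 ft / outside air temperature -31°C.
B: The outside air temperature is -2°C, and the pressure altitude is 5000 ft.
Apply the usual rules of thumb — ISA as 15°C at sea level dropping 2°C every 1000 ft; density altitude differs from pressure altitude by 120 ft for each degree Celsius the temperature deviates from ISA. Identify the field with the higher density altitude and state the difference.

A: ISA temp = -5.2°C, deviation -25.8°C, DA = 10100 + 120 × (-25.8) = 7004 ft.
B: ISA temp = 5°C, deviation -7°C, DA = 5000 + 120 × (-7) = 4160 ft.
A is higher by 7004 − 4160 = 2844 ft.

A by 2844 ft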